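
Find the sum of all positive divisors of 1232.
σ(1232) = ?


Divisors of 1232: 1, 2, 4, 7, 8, 11, 14, 16, 22, 28, 44, 56, 77, 88, 112, 154, 176, 308, 616, 1232
Sum = 1 + 2 + 4 + 7 + 8 + 11 + 14 + 16 + 22 + 28 + 44 + 56 + 77 + 88 + 112 + 154 + 176 + 308 + 616 + 1232 = 2976

σ(1232) = 2976


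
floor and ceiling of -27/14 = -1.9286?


-27/14 = -1.9286
floor = -2
ceil = -1

floor = -2, ceil = -1


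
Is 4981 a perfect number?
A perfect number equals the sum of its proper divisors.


Proper divisors of 4981: 1, 17, 293
Sum = 1 + 17 + 293 = 311

No, 4981 is not perfect (311 ≠ 4981)


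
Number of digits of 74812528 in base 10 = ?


74812528 has 8 digits in base 10
floor(log10(74812528)) + 1 = floor(7.8740) + 1 = 8

8 digits (base 10)


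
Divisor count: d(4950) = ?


4950 = 2^1 × 3^2 × 5^2 × 11^1
d(4950) = (1+1) × (2+1) × (2+1) × (1+1) = 36

36 divisors


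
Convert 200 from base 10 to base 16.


200 (base 10) = 200 (decimal)
200 (decimal) = C8 (base 16)


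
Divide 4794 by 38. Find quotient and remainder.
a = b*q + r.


4794 = 38 * 126 + 6
Check: 4788 + 6 = 4794

q = 126, r = 6


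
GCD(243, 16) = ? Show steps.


243 = 15 * 16 + 3
16 = 5 * 3 + 1
3 = 3 * 1 + 0
GCD = 1


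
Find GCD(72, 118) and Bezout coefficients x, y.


Tabular extended Euclidean (each row: r = 72*s + 118*t):
r=72, s=1, t=0
r=118, s=0, t=1
q=0: r=72, s=1, t=0   [72*(1) + 118*(0) = 72]
q=1: r=46, s=-1, t=1   [72*(-1) + 118*(1) = 46]
q=1: r=26, s=2, t=-1   [72*(2) + 118*(-1) = 26]
q=1: r=20, s=-3, t=2   [72*(-3) + 118*(2) = 20]
q=1: r=6, s=5, t=-3   [72*(5) + 118*(-3) = 6]
q=3: r=2, s=-18, t=11   [72*(-18) + 118*(11) = 2]
q=3: r=0, s=59, t=-36   [72*(59) + 118*(-36) = 0]
GCD = 2; from the row with r=2: x=-18, y=11
Check: 72*(-18) + 118*(11) = -1296 + 1298 = 2

GCD = 2, x = -18, y = 11


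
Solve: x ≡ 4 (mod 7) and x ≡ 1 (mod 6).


M = 7*6 = 42
M1 = M/7 = 6, M2 = M/6 = 7
M1^(-1) mod 7 = 6, M2^(-1) mod 6 = 1
x = 4*6*6 + 1*7*1 = 151
151 mod 42 = 25
Check: 25 mod 7 = 4 ✓, 25 mod 6 = 1 ✓

x ≡ 25 (mod 42)


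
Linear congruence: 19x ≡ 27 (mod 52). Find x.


GCD(19, 52) = 1, unique solution
a^(-1) mod 52 = 11
x = 11 * 27 mod 52 = 37

x ≡ 37 (mod 52)


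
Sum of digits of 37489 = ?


3 + 7 + 4 + 8 + 9 = 31


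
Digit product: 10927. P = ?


1 × 0 × 9 × 2 × 7 = 0


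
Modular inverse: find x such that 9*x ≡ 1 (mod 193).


Use the extended Euclidean algorithm on (193, 9); each row r = 193*s + 9*t:
r=193, s=1, t=0
r=9, s=0, t=1
q=21: r=4, s=1, t=-21   [193*(1) + 9*(-21) = 4]
q=2: r=1, s=-2, t=43   [193*(-2) + 9*(43) = 1]
q=4: r=0, s=9, t=-193   [193*(9) + 9*(-193) = 0]
GCD = 1 with t = 43, so 9*(43) ≡ 1 (mod 193)
Inverse = 43 mod 193 = 43
Check: 9 * 43 = 387 ≡ 1 (mod 193)

9^(-1) ≡ 43 (mod 193)


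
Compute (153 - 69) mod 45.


153 - 69 = 84
84 mod 45 = 39


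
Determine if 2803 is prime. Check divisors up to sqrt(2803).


Check divisors up to sqrt(2803) = 52.9434
No divisors found.
2803 is prime.

Yes, 2803 is prime


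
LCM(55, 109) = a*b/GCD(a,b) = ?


GCD(55, 109) = 1
LCM = 55*109/1 = 5995/1 = 5995

LCM = 5995


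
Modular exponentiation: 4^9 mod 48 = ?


4^1 mod 48 = 4
4^2 mod 48 = 16
4^3 mod 48 = 16
4^4 mod 48 = 16
4^5 mod 48 = 16
4^6 mod 48 = 16
4^7 mod 48 = 16
4^8 mod 48 = 16
4^9 mod 48 = 16


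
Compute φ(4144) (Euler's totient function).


4144 = 2^4 × 7 × 37
Prime factors: 2, 7, 37
φ(4144) = 4144 × (1-1/2) × (1-1/7) × (1-1/37)
= 4144 × 1/2 × 6/7 × 36/37 = 1728

φ(4144) = 1728


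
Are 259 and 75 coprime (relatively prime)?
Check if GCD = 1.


Euclidean algorithm:
259 = 3 * 75 + 34
75 = 2 * 34 + 7
34 = 4 * 7 + 6
7 = 1 * 6 + 1
6 = 6 * 1 + 0
GCD(259, 75) = 1

Yes, coprime (GCD = 1)


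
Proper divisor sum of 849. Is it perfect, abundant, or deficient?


Proper divisors: 1, 3, 283
Sum = 1 + 3 + 283 = 287
287 < 849 → deficient

s(849) = 287 (deficient)


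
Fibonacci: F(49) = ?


Sequence: 1, 1, 2, 3, 5, 8, 13, 21, 34, 55, 89, 144, 233, 377, 610, 987, 1597, 2584, 4181, 6765, 10946, 17711, 28657, 46368, 75025, 121393, 196418, 317811, 514229, 832040, 1346269, 2178309, 3524578, 5702887, 9227465, 14930352, 24157817, 39088169, 63245986, 102334155, 165580141, 267914296, 433494437, 701408733, 1134903170, 1836311903, 2971215073, 4807526976, 7778742049
F(49) = 7778742049


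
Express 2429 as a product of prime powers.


2429 / 7 = 347
347 / 347 = 1
2429 = 7 × 347


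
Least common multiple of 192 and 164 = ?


GCD(192, 164) = 4
LCM = 192*164/4 = 31488/4 = 7872

LCM = 7872


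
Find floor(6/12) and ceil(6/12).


6/12 = 0.5000
floor = 0
ceil = 1

floor = 0, ceil = 1


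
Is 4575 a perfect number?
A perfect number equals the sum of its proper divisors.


Proper divisors of 4575: 1, 3, 5, 15, 25, 61, 75, 183, 305, 915, 1525
Sum = 1 + 3 + 5 + 15 + 25 + 61 + 75 + 183 + 305 + 915 + 1525 = 3113

No, 4575 is not perfect (3113 ≠ 4575)


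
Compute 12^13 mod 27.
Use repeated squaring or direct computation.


12^1 mod 27 = 12
12^2 mod 27 = 9
12^3 mod 27 = 0
12^4 mod 27 = 0
12^5 mod 27 = 0
12^6 mod 27 = 0
12^7 mod 27 = 0
12^8 mod 27 = 0
12^9 mod 27 = 0
12^10 mod 27 = 0
12^11 mod 27 = 0
12^12 mod 27 = 0
12^13 mod 27 = 0


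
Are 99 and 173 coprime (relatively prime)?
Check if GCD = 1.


Euclidean algorithm:
173 = 1 * 99 + 74
99 = 1 * 74 + 25
74 = 2 * 25 + 24
25 = 1 * 24 + 1
24 = 24 * 1 + 0
GCD(99, 173) = 1

Yes, coprime (GCD = 1)


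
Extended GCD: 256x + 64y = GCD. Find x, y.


Tabular extended Euclidean (each row: r = 256*s + 64*t):
r=256, s=1, t=0
r=64, s=0, t=1
q=4: r=0, s=1, t=-4   [256*(1) + 64*(-4) = 0]
GCD = 64; from the row with r=64: x=0, y=1
Check: 256*(0) + 64*(1) = 0 + 64 = 64

GCD = 64, x = 0, y = 1


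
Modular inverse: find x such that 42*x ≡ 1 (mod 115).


Use the extended Euclidean algorithm on (115, 42); each row r = 115*s + 42*t:
r=115, s=1, t=0
r=42, s=0, t=1
q=2: r=31, s=1, t=-2   [115*(1) + 42*(-2) = 31]
q=1: r=11, s=-1, t=3   [115*(-1) + 42*(3) = 11]
q=2: r=9, s=3, t=-8   [115*(3) + 42*(-8) = 9]
q=1: r=2, s=-4, t=11   [115*(-4) + 42*(11) = 2]
q=4: r=1, s=19, t=-52   [115*(19) + 42*(-52) = 1]
q=2: r=0, s=-42, t=115   [115*(-42) + 42*(115) = 0]
GCD = 1 with t = -52, so 42*(-52) ≡ 1 (mod 115)
Inverse = -52 mod 115 = 63
Check: 42 * 63 = 2646 ≡ 1 (mod 115)

42^(-1) ≡ 63 (mod 115)


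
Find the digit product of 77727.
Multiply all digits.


7 × 7 × 7 × 2 × 7 = 4802


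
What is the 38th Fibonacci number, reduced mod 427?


F(k) mod 427 for k=1..38:
1, 1, 2, 3, 5, 8, 13, 21, 34, 55, 89, 144, 233, 377, 183, 133, 316, 22, 338, 360, 271, 204, 48, 252, 300, 125, 425, 123, 121, 244, 365, 182, 120, 302, 422, 297, 292, 162
F(38) mod 427 = 162


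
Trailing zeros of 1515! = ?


floor(1515/5) = 303
floor(1515/25) = 60
floor(1515/125) = 12
floor(1515/625) = 2
Total = 377

377 trailing zeros


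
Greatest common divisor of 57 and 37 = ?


57 = 1 * 37 + 20
37 = 1 * 20 + 17
20 = 1 * 17 + 3
17 = 5 * 3 + 2
3 = 1 * 2 + 1
2 = 2 * 1 + 0
GCD = 1


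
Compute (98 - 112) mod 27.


98 - 112 = -14
-14 mod 27 = 13


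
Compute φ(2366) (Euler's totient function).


2366 = 2 × 7 × 13^2
Prime factors: 2, 7, 13
φ(2366) = 2366 × (1-1/2) × (1-1/7) × (1-1/13)
= 2366 × 1/2 × 6/7 × 12/13 = 936

φ(2366) = 936


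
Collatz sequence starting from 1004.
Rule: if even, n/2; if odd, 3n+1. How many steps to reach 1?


1004 → 502 → 251 → 754 → 377 → 1132 → 566 → 283 → 850 → 425 → 1276 → 638 → 319 → 958 → 479 → 1438 → 719 → 2158 → 1079 → 3238 → 1619 → 4858 → 2429 → 7288 → 3644 → 1822 → 911 → 2734 → 1367 → 4102 → 2051 → 6154 → 3077 → 9232 → 4616 → 2308 → 1154 → 577 → 1732 → 866 → 433 → 1300 → 650 → 325 → 976 → 488 → 244 → 122 → 61 → 184 → 92 → 46 → 23 → 70 → 35 → 106 → 53 → 160 → 80 → 40 → 20 → 10 → 5 → 16 → 8 → 4 → 2 → 1
Total steps = 67

67 steps


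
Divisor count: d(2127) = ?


2127 = 3^1 × 709^1
d(2127) = (1+1) × (1+1) = 4

4 divisors


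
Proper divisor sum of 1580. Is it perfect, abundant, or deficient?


Proper divisors: 1, 2, 4, 5, 10, 20, 79, 158, 316, 395, 790
Sum = 1 + 2 + 4 + 5 + 10 + 20 + 79 + 158 + 316 + 395 + 790 = 1780
1780 > 1580 → abundant

s(1580) = 1780 (abundant)


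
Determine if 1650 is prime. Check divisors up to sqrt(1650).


1650 / 2 = 825 (exact division)
1650 is NOT prime.

No, 1650 is not prime


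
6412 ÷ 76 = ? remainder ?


6412 = 76 * 84 + 28
Check: 6384 + 28 = 6412

q = 84, r = 28


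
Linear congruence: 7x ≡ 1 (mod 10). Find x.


GCD(7, 10) = 1, unique solution
a^(-1) mod 10 = 3
x = 3 * 1 mod 10 = 3

x ≡ 3 (mod 10)


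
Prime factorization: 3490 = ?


3490 / 2 = 1745
1745 / 5 = 349
349 / 349 = 1
3490 = 2 × 5 × 349


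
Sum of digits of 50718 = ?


5 + 0 + 7 + 1 + 8 = 21


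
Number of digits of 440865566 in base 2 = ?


440865566 in base 2 = 11010010001110001001100011110
Number of digits = 29

29 digits (base 2)


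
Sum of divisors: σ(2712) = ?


Divisors of 2712: 1, 2, 3, 4, 6, 8, 12, 24, 113, 226, 339, 452, 678, 904, 1356, 2712
Sum = 1 + 2 + 3 + 4 + 6 + 8 + 12 + 24 + 113 + 226 + 339 + 452 + 678 + 904 + 1356 + 2712 = 6840

σ(2712) = 6840


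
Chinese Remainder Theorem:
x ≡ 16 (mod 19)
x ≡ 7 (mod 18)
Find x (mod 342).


M = 19*18 = 342
M1 = M/19 = 18, M2 = M/18 = 19
M1^(-1) mod 19 = 18, M2^(-1) mod 18 = 1
x = 16*18*18 + 7*19*1 = 5317
5317 mod 342 = 187
Check: 187 mod 19 = 16 ✓, 187 mod 18 = 7 ✓

x ≡ 187 (mod 342)


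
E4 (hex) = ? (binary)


E4 (base 16) = 228 (decimal)
228 (decimal) = 11100100 (base 2)


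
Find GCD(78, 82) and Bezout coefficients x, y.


Tabular extended Euclidean (each row: r = 78*s + 82*t):
r=78, s=1, t=0
r=82, s=0, t=1
q=0: r=78, s=1, t=0   [78*(1) + 82*(0) = 78]
q=1: r=4, s=-1, t=1   [78*(-1) + 82*(1) = 4]
q=19: r=2, s=20, t=-19   [78*(20) + 82*(-19) = 2]
q=2: r=0, s=-41, t=39   [78*(-41) + 82*(39) = 0]
GCD = 2; from the row with r=2: x=20, y=-19
Check: 78*(20) + 82*(-19) = 1560 - 1558 = 2

GCD = 2, x = 20, y = -19


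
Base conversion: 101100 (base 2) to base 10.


101100 (base 2) = 44 (decimal)
44 (decimal) = 44 (base 10)


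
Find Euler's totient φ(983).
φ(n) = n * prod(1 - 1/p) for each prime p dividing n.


983 = 983
Prime factors: 983
φ(983) = 983 × (1-1/983)
= 983 × 982/983 = 982

φ(983) = 982


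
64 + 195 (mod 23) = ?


64 + 195 = 259
259 mod 23 = 6


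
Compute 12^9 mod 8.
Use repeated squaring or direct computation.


12^1 mod 8 = 4
12^2 mod 8 = 0
12^3 mod 8 = 0
12^4 mod 8 = 0
12^5 mod 8 = 0
12^6 mod 8 = 0
12^7 mod 8 = 0
12^8 mod 8 = 0
12^9 mod 8 = 0


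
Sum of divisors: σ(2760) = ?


Divisors of 2760: 1, 2, 3, 4, 5, 6, 8, 10, 12, 15, 20, 23, 24, 30, 40, 46, 60, 69, 92, 115, 120, 138, 184, 230, 276, 345, 460, 552, 690, 920, 1380, 2760
Sum = 1 + 2 + 3 + 4 + 5 + 6 + 8 + 10 + 12 + 15 + 20 + 23 + 24 + 30 + 40 + 46 + 60 + 69 + 92 + 115 + 120 + 138 + 184 + 230 + 276 + 345 + 460 + 552 + 690 + 920 + 1380 + 2760 = 8640

σ(2760) = 8640


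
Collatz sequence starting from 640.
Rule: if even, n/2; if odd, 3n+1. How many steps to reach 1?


640 → 320 → 160 → 80 → 40 → 20 → 10 → 5 → 16 → 8 → 4 → 2 → 1
Total steps = 12

12 steps


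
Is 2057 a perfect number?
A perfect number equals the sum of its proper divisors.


Proper divisors of 2057: 1, 11, 17, 121, 187
Sum = 1 + 11 + 17 + 121 + 187 = 337

No, 2057 is not perfect (337 ≠ 2057)


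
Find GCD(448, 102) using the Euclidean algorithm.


448 = 4 * 102 + 40
102 = 2 * 40 + 22
40 = 1 * 22 + 18
22 = 1 * 18 + 4
18 = 4 * 4 + 2
4 = 2 * 2 + 0
GCD = 2


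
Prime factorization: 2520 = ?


2520 / 2 = 1260
1260 / 2 = 630
630 / 2 = 315
315 / 3 = 105
105 / 3 = 35
35 / 5 = 7
7 / 7 = 1
2520 = 2^3 × 3^2 × 5 × 7


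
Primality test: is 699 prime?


699 / 3 = 233 (exact division)
699 is NOT prime.

No, 699 is not prime


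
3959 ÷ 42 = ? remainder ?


3959 = 42 * 94 + 11
Check: 3948 + 11 = 3959

q = 94, r = 11


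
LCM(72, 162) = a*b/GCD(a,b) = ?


GCD(72, 162) = 18
LCM = 72*162/18 = 11664/18 = 648

LCM = 648


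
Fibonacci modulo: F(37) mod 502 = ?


F(k) mod 502 for k=1..37:
1, 1, 2, 3, 5, 8, 13, 21, 34, 55, 89, 144, 233, 377, 108, 485, 91, 74, 165, 239, 404, 141, 43, 184, 227, 411, 136, 45, 181, 226, 407, 131, 36, 167, 203, 370, 71
F(37) mod 502 = 71


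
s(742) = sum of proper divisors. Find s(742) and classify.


Proper divisors: 1, 2, 7, 14, 53, 106, 371
Sum = 1 + 2 + 7 + 14 + 53 + 106 + 371 = 554
554 < 742 → deficient

s(742) = 554 (deficient)


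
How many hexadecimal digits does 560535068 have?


560535068 in base 16 = 2169161C
Number of digits = 8

8 digits (base 16)


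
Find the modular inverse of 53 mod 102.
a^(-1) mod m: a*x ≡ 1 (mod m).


Use the extended Euclidean algorithm on (102, 53); each row r = 102*s + 53*t:
r=102, s=1, t=0
r=53, s=0, t=1
q=1: r=49, s=1, t=-1   [102*(1) + 53*(-1) = 49]
q=1: r=4, s=-1, t=2   [102*(-1) + 53*(2) = 4]
q=12: r=1, s=13, t=-25   [102*(13) + 53*(-25) = 1]
q=4: r=0, s=-53, t=102   [102*(-53) + 53*(102) = 0]
GCD = 1 with t = -25, so 53*(-25) ≡ 1 (mod 102)
Inverse = -25 mod 102 = 77
Check: 53 * 77 = 4081 ≡ 1 (mod 102)

53^(-1) ≡ 77 (mod 102)


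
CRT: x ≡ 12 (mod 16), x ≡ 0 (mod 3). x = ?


M = 16*3 = 48
M1 = M/16 = 3, M2 = M/3 = 16
M1^(-1) mod 16 = 11, M2^(-1) mod 3 = 1
x = 12*3*11 + 0*16*1 = 396
396 mod 48 = 12
Check: 12 mod 16 = 12 ✓, 12 mod 3 = 0 ✓

x ≡ 12 (mod 48)


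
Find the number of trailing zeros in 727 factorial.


floor(727/5) = 145
floor(727/25) = 29
floor(727/125) = 5
floor(727/625) = 1
Total = 180

180 trailing zeros


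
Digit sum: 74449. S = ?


7 + 4 + 4 + 4 + 9 = 28


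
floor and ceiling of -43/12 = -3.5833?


-43/12 = -3.5833
floor = -4
ceil = -3

floor = -4, ceil = -3


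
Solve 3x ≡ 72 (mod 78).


GCD(3, 78) = 3 divides 72
Divide: 1x ≡ 24 (mod 26)
x ≡ 24 (mod 26)


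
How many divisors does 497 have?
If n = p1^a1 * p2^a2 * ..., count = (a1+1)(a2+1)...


497 = 7^1 × 71^1
d(497) = (1+1) × (1+1) = 4

4 divisors


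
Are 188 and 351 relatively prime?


Euclidean algorithm:
351 = 1 * 188 + 163
188 = 1 * 163 + 25
163 = 6 * 25 + 13
25 = 1 * 13 + 12
13 = 1 * 12 + 1
12 = 12 * 1 + 0
GCD(188, 351) = 1

Yes, coprime (GCD = 1)


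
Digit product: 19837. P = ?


1 × 9 × 8 × 3 × 7 = 1512


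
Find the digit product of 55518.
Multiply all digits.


5 × 5 × 5 × 1 × 8 = 1000


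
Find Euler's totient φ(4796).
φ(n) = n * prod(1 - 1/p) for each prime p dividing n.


4796 = 2^2 × 11 × 109
Prime factors: 2, 11, 109
φ(4796) = 4796 × (1-1/2) × (1-1/11) × (1-1/109)
= 4796 × 1/2 × 10/11 × 108/109 = 2160

φ(4796) = 2160


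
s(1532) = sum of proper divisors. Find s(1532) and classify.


Proper divisors: 1, 2, 4, 383, 766
Sum = 1 + 2 + 4 + 383 + 766 = 1156
1156 < 1532 → deficient

s(1532) = 1156 (deficient)


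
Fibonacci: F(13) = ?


Sequence: 1, 1, 2, 3, 5, 8, 13, 21, 34, 55, 89, 144, 233
F(13) = 233


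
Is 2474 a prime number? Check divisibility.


2474 / 2 = 1237 (exact division)
2474 is NOT prime.

No, 2474 is not prime


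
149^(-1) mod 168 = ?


Use the extended Euclidean algorithm on (168, 149); each row r = 168*s + 149*t:
r=168, s=1, t=0
r=149, s=0, t=1
q=1: r=19, s=1, t=-1   [168*(1) + 149*(-1) = 19]
q=7: r=16, s=-7, t=8   [168*(-7) + 149*(8) = 16]
q=1: r=3, s=8, t=-9   [168*(8) + 149*(-9) = 3]
q=5: r=1, s=-47, t=53   [168*(-47) + 149*(53) = 1]
q=3: r=0, s=149, t=-168   [168*(149) + 149*(-168) = 0]
GCD = 1 with t = 53, so 149*(53) ≡ 1 (mod 168)
Inverse = 53 mod 168 = 53
Check: 149 * 53 = 7897 ≡ 1 (mod 168)

149^(-1) ≡ 53 (mod 168)


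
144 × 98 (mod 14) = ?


144 × 98 = 14112
14112 mod 14 = 0


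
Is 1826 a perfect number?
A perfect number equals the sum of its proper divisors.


Proper divisors of 1826: 1, 2, 11, 22, 83, 166, 913
Sum = 1 + 2 + 11 + 22 + 83 + 166 + 913 = 1198

No, 1826 is not perfect (1198 ≠ 1826)


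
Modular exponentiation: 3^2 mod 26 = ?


3^1 mod 26 = 3
3^2 mod 26 = 9


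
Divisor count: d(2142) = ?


2142 = 2^1 × 3^2 × 7^1 × 17^1
d(2142) = (1+1) × (2+1) × (1+1) × (1+1) = 24

24 divisors


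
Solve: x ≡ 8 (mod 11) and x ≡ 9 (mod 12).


M = 11*12 = 132
M1 = M/11 = 12, M2 = M/12 = 11
M1^(-1) mod 11 = 1, M2^(-1) mod 12 = 11
x = 8*12*1 + 9*11*11 = 1185
1185 mod 132 = 129
Check: 129 mod 11 = 8 ✓, 129 mod 12 = 9 ✓

x ≡ 129 (mod 132)


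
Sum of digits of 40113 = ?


4 + 0 + 1 + 1 + 3 = 9


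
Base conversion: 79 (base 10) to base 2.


79 (base 10) = 79 (decimal)
79 (decimal) = 1001111 (base 2)


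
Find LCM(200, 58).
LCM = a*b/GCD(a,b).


GCD(200, 58) = 2
LCM = 200*58/2 = 11600/2 = 5800

LCM = 5800


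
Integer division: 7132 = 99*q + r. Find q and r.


7132 = 99 * 72 + 4
Check: 7128 + 4 = 7132

q = 72, r = 4


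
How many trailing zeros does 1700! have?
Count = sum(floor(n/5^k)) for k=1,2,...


floor(1700/5) = 340
floor(1700/25) = 68
floor(1700/125) = 13
floor(1700/625) = 2
Total = 423

423 trailing zeros


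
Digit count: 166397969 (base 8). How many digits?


166397969 in base 8 = 1172604021
Number of digits = 10

10 digits (base 8)


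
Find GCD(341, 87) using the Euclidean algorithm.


341 = 3 * 87 + 80
87 = 1 * 80 + 7
80 = 11 * 7 + 3
7 = 2 * 3 + 1
3 = 3 * 1 + 0
GCD = 1


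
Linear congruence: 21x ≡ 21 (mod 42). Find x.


GCD(21, 42) = 21 divides 21
Divide: 1x ≡ 1 (mod 2)
x ≡ 1 (mod 2)


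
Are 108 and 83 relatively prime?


Euclidean algorithm:
108 = 1 * 83 + 25
83 = 3 * 25 + 8
25 = 3 * 8 + 1
8 = 8 * 1 + 0
GCD(108, 83) = 1

Yes, coprime (GCD = 1)


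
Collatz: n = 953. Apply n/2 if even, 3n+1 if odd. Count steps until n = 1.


953 → 2860 → 1430 → 715 → 2146 → 1073 → 3220 → 1610 → 805 → 2416 → 1208 → 604 → 302 → 151 → 454 → 227 → 682 → 341 → 1024 → 512 → 256 → 128 → 64 → 32 → 16 → 8 → 4 → 2 → 1
Total steps = 28

28 steps


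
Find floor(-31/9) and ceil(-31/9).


-31/9 = -3.4444
floor = -4
ceil = -3

floor = -4, ceil = -3


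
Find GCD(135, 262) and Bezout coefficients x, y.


Tabular extended Euclidean (each row: r = 135*s + 262*t):
r=135, s=1, t=0
r=262, s=0, t=1
q=0: r=135, s=1, t=0   [135*(1) + 262*(0) = 135]
q=1: r=127, s=-1, t=1   [135*(-1) + 262*(1) = 127]
q=1: r=8, s=2, t=-1   [135*(2) + 262*(-1) = 8]
q=15: r=7, s=-31, t=16   [135*(-31) + 262*(16) = 7]
q=1: r=1, s=33, t=-17   [135*(33) + 262*(-17) = 1]
q=7: r=0, s=-262, t=135   [135*(-262) + 262*(135) = 0]
GCD = 1; from the row with r=1: x=33, y=-17
Check: 135*(33) + 262*(-17) = 4455 - 4454 = 1

GCD = 1, x = 33, y = -17


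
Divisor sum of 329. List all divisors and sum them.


Divisors of 329: 1, 7, 47, 329
Sum = 1 + 7 + 47 + 329 = 384

σ(329) = 384


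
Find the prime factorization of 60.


60 / 2 = 30
30 / 2 = 15
15 / 3 = 5
5 / 5 = 1
60 = 2^2 × 3 × 5


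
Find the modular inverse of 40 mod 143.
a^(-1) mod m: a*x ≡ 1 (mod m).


Use the extended Euclidean algorithm on (143, 40); each row r = 143*s + 40*t:
r=143, s=1, t=0
r=40, s=0, t=1
q=3: r=23, s=1, t=-3   [143*(1) + 40*(-3) = 23]
q=1: r=17, s=-1, t=4   [143*(-1) + 40*(4) = 17]
q=1: r=6, s=2, t=-7   [143*(2) + 40*(-7) = 6]
q=2: r=5, s=-5, t=18   [143*(-5) + 40*(18) = 5]
q=1: r=1, s=7, t=-25   [143*(7) + 40*(-25) = 1]
q=5: r=0, s=-40, t=143   [143*(-40) + 40*(143) = 0]
GCD = 1 with t = -25, so 40*(-25) ≡ 1 (mod 143)
Inverse = -25 mod 143 = 118
Check: 40 * 118 = 4720 ≡ 1 (mod 143)

40^(-1) ≡ 118 (mod 143)


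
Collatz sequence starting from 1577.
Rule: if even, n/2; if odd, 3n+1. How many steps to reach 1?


1577 → 4732 → 2366 → 1183 → 3550 → 1775 → 5326 → 2663 → 7990 → 3995 → 11986 → 5993 → 17980 → 8990 → 4495 → 13486 → 6743 → 20230 → 10115 → 30346 → 15173 → 45520 → 22760 → 11380 → 5690 → 2845 → 8536 → 4268 → 2134 → 1067 → 3202 → 1601 → 4804 → 2402 → 1201 → 3604 → 1802 → 901 → 2704 → 1352 → 676 → 338 → 169 → 508 → 254 → 127 → 382 → 191 → 574 → 287 → 862 → 431 → 1294 → 647 → 1942 → 971 → 2914 → 1457 → 4372 → 2186 → 1093 → 3280 → 1640 → 820 → 410 → 205 → 616 → 308 → 154 → 77 → 232 → 116 → 58 → 29 → 88 → 44 → 22 → 11 → 34 → 17 → 52 → 26 → 13 → 40 → 20 → 10 → 5 → 16 → 8 → 4 → 2 → 1
Total steps = 91

91 steps


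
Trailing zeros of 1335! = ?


floor(1335/5) = 267
floor(1335/25) = 53
floor(1335/125) = 10
floor(1335/625) = 2
Total = 332

332 trailing zeros


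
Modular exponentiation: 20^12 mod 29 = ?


20^1 mod 29 = 20
20^2 mod 29 = 23
20^3 mod 29 = 25
20^4 mod 29 = 7
20^5 mod 29 = 24
20^6 mod 29 = 16
20^7 mod 29 = 1
20^8 mod 29 = 20
20^9 mod 29 = 23
20^10 mod 29 = 25
20^11 mod 29 = 7
20^12 mod 29 = 24


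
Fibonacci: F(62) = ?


Sequence: 1, 1, 2, 3, 5, 8, 13, 21, 34, 55, 89, 144, 233, 377, 610, 987, 1597, 2584, 4181, 6765, 10946, 17711, 28657, 46368, 75025, 121393, 196418, 317811, 514229, 832040, 1346269, 2178309, 3524578, 5702887, 9227465, 14930352, 24157817, 39088169, 63245986, 102334155, 165580141, 267914296, 433494437, 701408733, 1134903170, 1836311903, 2971215073, 4807526976, 7778742049, 12586269025, 20365011074, 32951280099, 53316291173, 86267571272, 139583862445, 225851433717, 365435296162, 591286729879, 956722026041, 1548008755920, 2504730781961, 4052739537881
F(62) = 4052739537881


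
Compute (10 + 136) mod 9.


10 + 136 = 146
146 mod 9 = 2


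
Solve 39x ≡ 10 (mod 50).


GCD(39, 50) = 1, unique solution
a^(-1) mod 50 = 9
x = 9 * 10 mod 50 = 40

x ≡ 40 (mod 50)


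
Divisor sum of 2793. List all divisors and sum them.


Divisors of 2793: 1, 3, 7, 19, 21, 49, 57, 133, 147, 399, 931, 2793
Sum = 1 + 3 + 7 + 19 + 21 + 49 + 57 + 133 + 147 + 399 + 931 + 2793 = 4560

σ(2793) = 4560


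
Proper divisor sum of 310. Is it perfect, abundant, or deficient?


Proper divisors: 1, 2, 5, 10, 31, 62, 155
Sum = 1 + 2 + 5 + 10 + 31 + 62 + 155 = 266
266 < 310 → deficient

s(310) = 266 (deficient)


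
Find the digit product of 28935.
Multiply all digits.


2 × 8 × 9 × 3 × 5 = 2160


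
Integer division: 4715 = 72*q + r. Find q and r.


4715 = 72 * 65 + 35
Check: 4680 + 35 = 4715

q = 65, r = 35


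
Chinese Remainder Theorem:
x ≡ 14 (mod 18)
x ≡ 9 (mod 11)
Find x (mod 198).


M = 18*11 = 198
M1 = M/18 = 11, M2 = M/11 = 18
M1^(-1) mod 18 = 5, M2^(-1) mod 11 = 8
x = 14*11*5 + 9*18*8 = 2066
2066 mod 198 = 86
Check: 86 mod 18 = 14 ✓, 86 mod 11 = 9 ✓

x ≡ 86 (mod 198)


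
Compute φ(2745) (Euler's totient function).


2745 = 3^2 × 5 × 61
Prime factors: 3, 5, 61
φ(2745) = 2745 × (1-1/3) × (1-1/5) × (1-1/61)
= 2745 × 2/3 × 4/5 × 60/61 = 1440

φ(2745) = 1440


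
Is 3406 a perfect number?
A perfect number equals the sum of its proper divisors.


Proper divisors of 3406: 1, 2, 13, 26, 131, 262, 1703
Sum = 1 + 2 + 13 + 26 + 131 + 262 + 1703 = 2138

No, 3406 is not perfect (2138 ≠ 3406)


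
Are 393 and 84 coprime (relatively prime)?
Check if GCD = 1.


Euclidean algorithm:
393 = 4 * 84 + 57
84 = 1 * 57 + 27
57 = 2 * 27 + 3
27 = 9 * 3 + 0
GCD(393, 84) = 3

No, not coprime (GCD = 3)


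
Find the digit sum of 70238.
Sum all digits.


7 + 0 + 2 + 3 + 8 = 20


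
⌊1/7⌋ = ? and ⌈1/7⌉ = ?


1/7 = 0.1429
floor = 0
ceil = 1

floor = 0, ceil = 1


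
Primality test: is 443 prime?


Check divisors up to sqrt(443) = 21.0476
No divisors found.
443 is prime.

Yes, 443 is prime


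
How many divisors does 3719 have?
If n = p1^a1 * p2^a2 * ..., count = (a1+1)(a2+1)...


3719 = 3719^1
d(3719) = (1+1) = 2

2 divisors


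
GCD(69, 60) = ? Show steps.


69 = 1 * 60 + 9
60 = 6 * 9 + 6
9 = 1 * 6 + 3
6 = 2 * 3 + 0
GCD = 3


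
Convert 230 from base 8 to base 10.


230 (base 8) = 152 (decimal)
152 (decimal) = 152 (base 10)


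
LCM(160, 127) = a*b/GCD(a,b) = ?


GCD(160, 127) = 1
LCM = 160*127/1 = 20320/1 = 20320

LCM = 20320


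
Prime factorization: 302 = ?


302 / 2 = 151
151 / 151 = 1
302 = 2 × 151


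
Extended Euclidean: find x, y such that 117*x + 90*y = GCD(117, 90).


Tabular extended Euclidean (each row: r = 117*s + 90*t):
r=117, s=1, t=0
r=90, s=0, t=1
q=1: r=27, s=1, t=-1   [117*(1) + 90*(-1) = 27]
q=3: r=9, s=-3, t=4   [117*(-3) + 90*(4) = 9]
q=3: r=0, s=10, t=-13   [117*(10) + 90*(-13) = 0]
GCD = 9; from the row with r=9: x=-3, y=4
Check: 117*(-3) + 90*(4) = -351 + 360 = 9

GCD = 9, x = -3, y = 4


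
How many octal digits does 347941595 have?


347941595 in base 8 = 2457225333
Number of digits = 10

10 digits (base 8)


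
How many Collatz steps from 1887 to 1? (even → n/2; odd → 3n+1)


1887 → 5662 → 2831 → 8494 → 4247 → 12742 → 6371 → 19114 → 9557 → 28672 → 14336 → 7168 → 3584 → 1792 → 896 → 448 → 224 → 112 → 56 → 28 → 14 → 7 → 22 → 11 → 34 → 17 → 52 → 26 → 13 → 40 → 20 → 10 → 5 → 16 → 8 → 4 → 2 → 1
Total steps = 37

37 steps


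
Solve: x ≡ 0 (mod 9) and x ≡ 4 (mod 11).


M = 9*11 = 99
M1 = M/9 = 11, M2 = M/11 = 9
M1^(-1) mod 9 = 5, M2^(-1) mod 11 = 5
x = 0*11*5 + 4*9*5 = 180
180 mod 99 = 81
Check: 81 mod 9 = 0 ✓, 81 mod 11 = 4 ✓

x ≡ 81 (mod 99)


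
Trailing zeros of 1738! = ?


floor(1738/5) = 347
floor(1738/25) = 69
floor(1738/125) = 13
floor(1738/625) = 2
Total = 431

431 trailing zeros


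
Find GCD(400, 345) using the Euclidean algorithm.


400 = 1 * 345 + 55
345 = 6 * 55 + 15
55 = 3 * 15 + 10
15 = 1 * 10 + 5
10 = 2 * 5 + 0
GCD = 5


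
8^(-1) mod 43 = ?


Use the extended Euclidean algorithm on (43, 8); each row r = 43*s + 8*t:
r=43, s=1, t=0
r=8, s=0, t=1
q=5: r=3, s=1, t=-5   [43*(1) + 8*(-5) = 3]
q=2: r=2, s=-2, t=11   [43*(-2) + 8*(11) = 2]
q=1: r=1, s=3, t=-16   [43*(3) + 8*(-16) = 1]
q=2: r=0, s=-8, t=43   [43*(-8) + 8*(43) = 0]
GCD = 1 with t = -16, so 8*(-16) ≡ 1 (mod 43)
Inverse = -16 mod 43 = 27
Check: 8 * 27 = 216 ≡ 1 (mod 43)

8^(-1) ≡ 27 (mod 43)


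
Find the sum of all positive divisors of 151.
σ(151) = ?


Divisors of 151: 1, 151
Sum = 1 + 151 = 152

σ(151) = 152


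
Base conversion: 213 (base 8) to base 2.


213 (base 8) = 139 (decimal)
139 (decimal) = 10001011 (base 2)


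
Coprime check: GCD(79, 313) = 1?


Euclidean algorithm:
313 = 3 * 79 + 76
79 = 1 * 76 + 3
76 = 25 * 3 + 1
3 = 3 * 1 + 0
GCD(79, 313) = 1

Yes, coprime (GCD = 1)


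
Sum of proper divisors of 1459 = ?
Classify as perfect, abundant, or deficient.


Proper divisors: 1
Sum = 1 = 1
1 < 1459 → deficient

s(1459) = 1 (deficient)


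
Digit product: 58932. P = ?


5 × 8 × 9 × 3 × 2 = 2160


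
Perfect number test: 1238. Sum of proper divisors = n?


Proper divisors of 1238: 1, 2, 619
Sum = 1 + 2 + 619 = 622

No, 1238 is not perfect (622 ≠ 1238)


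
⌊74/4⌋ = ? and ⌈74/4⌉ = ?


74/4 = 18.5000
floor = 18
ceil = 19

floor = 18, ceil = 19


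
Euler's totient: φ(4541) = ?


4541 = 19 × 239
Prime factors: 19, 239
φ(4541) = 4541 × (1-1/19) × (1-1/239)
= 4541 × 18/19 × 238/239 = 4284

φ(4541) = 4284


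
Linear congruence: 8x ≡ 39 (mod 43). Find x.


GCD(8, 43) = 1, unique solution
a^(-1) mod 43 = 27
x = 27 * 39 mod 43 = 21

x ≡ 21 (mod 43)


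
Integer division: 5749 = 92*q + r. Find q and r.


5749 = 92 * 62 + 45
Check: 5704 + 45 = 5749

q = 62, r = 45


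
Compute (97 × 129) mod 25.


97 × 129 = 12513
12513 mod 25 = 13


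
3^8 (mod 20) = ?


3^1 mod 20 = 3
3^2 mod 20 = 9
3^3 mod 20 = 7
3^4 mod 20 = 1
3^5 mod 20 = 3
3^6 mod 20 = 9
3^7 mod 20 = 7
3^8 mod 20 = 1


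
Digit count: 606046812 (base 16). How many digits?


606046812 in base 16 = 241F8A5C
Number of digits = 8

8 digits (base 16)


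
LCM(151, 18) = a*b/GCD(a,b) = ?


GCD(151, 18) = 1
LCM = 151*18/1 = 2718/1 = 2718

LCM = 2718


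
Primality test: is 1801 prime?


Check divisors up to sqrt(1801) = 42.4382
No divisors found.
1801 is prime.

Yes, 1801 is prime


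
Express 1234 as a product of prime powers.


1234 / 2 = 617
617 / 617 = 1
1234 = 2 × 617


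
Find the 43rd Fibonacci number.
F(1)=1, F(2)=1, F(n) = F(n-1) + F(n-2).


Sequence: 1, 1, 2, 3, 5, 8, 13, 21, 34, 55, 89, 144, 233, 377, 610, 987, 1597, 2584, 4181, 6765, 10946, 17711, 28657, 46368, 75025, 121393, 196418, 317811, 514229, 832040, 1346269, 2178309, 3524578, 5702887, 9227465, 14930352, 24157817, 39088169, 63245986, 102334155, 165580141, 267914296, 433494437
F(43) = 433494437


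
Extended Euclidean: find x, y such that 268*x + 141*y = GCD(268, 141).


Tabular extended Euclidean (each row: r = 268*s + 141*t):
r=268, s=1, t=0
r=141, s=0, t=1
q=1: r=127, s=1, t=-1   [268*(1) + 141*(-1) = 127]
q=1: r=14, s=-1, t=2   [268*(-1) + 141*(2) = 14]
q=9: r=1, s=10, t=-19   [268*(10) + 141*(-19) = 1]
q=14: r=0, s=-141, t=268   [268*(-141) + 141*(268) = 0]
GCD = 1; from the row with r=1: x=10, y=-19
Check: 268*(10) + 141*(-19) = 2680 - 2679 = 1

GCD = 1, x = 10, y = -19


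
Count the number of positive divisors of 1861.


1861 = 1861^1
d(1861) = (1+1) = 2

2 divisors


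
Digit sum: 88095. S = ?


8 + 8 + 0 + 9 + 5 = 30


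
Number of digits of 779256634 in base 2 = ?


779256634 in base 2 = 101110011100101000001100111010
Number of digits = 30

30 digits (base 2)


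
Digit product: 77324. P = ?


7 × 7 × 3 × 2 × 4 = 1176


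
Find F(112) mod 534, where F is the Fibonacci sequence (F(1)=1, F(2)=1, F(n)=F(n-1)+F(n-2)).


F(k) mod 534 for k=1..112:
1, 1, 2, 3, 5, 8, 13, 21, 34, 55, 89, 144, 233, 377, 76, 453, 529, 448, 443, 357, 266, 89, 355, 444, 265, 175, 440, 81, 521, 68, 55, 123, 178, 301, 479, 246, 191, 437, 94, 531, 91, 88, 179, 267, 446, 179, 91, 270, 361, 97, 458, 21, 479, 500, 445, 411, 322, 199, 521, 186, 173, 359, 532, 357, 355, 178, 533, 177, 176, 353, 529, 348, 343, 157, 500, 123, 89, 212, 301, 513, 280, 259, 5, 264, 269, 533, 268, 267, 1, 268, 269, 3, 272, 275, 13, 288, 301, 55, 356, 411, 233, 110, 343, 453, 262, 181, 443, 90, 533, 89, 88, 177
F(112) mod 534 = 177


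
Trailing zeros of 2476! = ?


floor(2476/5) = 495
floor(2476/25) = 99
floor(2476/125) = 19
floor(2476/625) = 3
Total = 616

616 trailing zeros


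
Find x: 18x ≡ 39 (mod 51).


GCD(18, 51) = 3 divides 39
Divide: 6x ≡ 13 (mod 17)
x ≡ 5 (mod 17)


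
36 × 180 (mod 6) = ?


36 × 180 = 6480
6480 mod 6 = 0


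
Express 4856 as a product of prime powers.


4856 / 2 = 2428
2428 / 2 = 1214
1214 / 2 = 607
607 / 607 = 1
4856 = 2^3 × 607


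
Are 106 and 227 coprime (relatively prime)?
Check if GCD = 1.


Euclidean algorithm:
227 = 2 * 106 + 15
106 = 7 * 15 + 1
15 = 15 * 1 + 0
GCD(106, 227) = 1

Yes, coprime (GCD = 1)


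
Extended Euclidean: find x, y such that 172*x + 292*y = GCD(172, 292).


Tabular extended Euclidean (each row: r = 172*s + 292*t):
r=172, s=1, t=0
r=292, s=0, t=1
q=0: r=172, s=1, t=0   [172*(1) + 292*(0) = 172]
q=1: r=120, s=-1, t=1   [172*(-1) + 292*(1) = 120]
q=1: r=52, s=2, t=-1   [172*(2) + 292*(-1) = 52]
q=2: r=16, s=-5, t=3   [172*(-5) + 292*(3) = 16]
q=3: r=4, s=17, t=-10   [172*(17) + 292*(-10) = 4]
q=4: r=0, s=-73, t=43   [172*(-73) + 292*(43) = 0]
GCD = 4; from the row with r=4: x=17, y=-10
Check: 172*(17) + 292*(-10) = 2924 - 2920 = 4

GCD = 4, x = 17, y = -10


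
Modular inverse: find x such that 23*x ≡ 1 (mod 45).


Use the extended Euclidean algorithm on (45, 23); each row r = 45*s + 23*t:
r=45, s=1, t=0
r=23, s=0, t=1
q=1: r=22, s=1, t=-1   [45*(1) + 23*(-1) = 22]
q=1: r=1, s=-1, t=2   [45*(-1) + 23*(2) = 1]
q=22: r=0, s=23, t=-45   [45*(23) + 23*(-45) = 0]
GCD = 1 with t = 2, so 23*(2) ≡ 1 (mod 45)
Inverse = 2 mod 45 = 2
Check: 23 * 2 = 46 ≡ 1 (mod 45)

23^(-1) ≡ 2 (mod 45)


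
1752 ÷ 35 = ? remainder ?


1752 = 35 * 50 + 2
Check: 1750 + 2 = 1752

q = 50, r = 2


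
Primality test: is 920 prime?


920 / 2 = 460 (exact division)
920 is NOT prime.

No, 920 is not prime


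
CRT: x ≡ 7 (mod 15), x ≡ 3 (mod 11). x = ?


M = 15*11 = 165
M1 = M/15 = 11, M2 = M/11 = 15
M1^(-1) mod 15 = 11, M2^(-1) mod 11 = 3
x = 7*11*11 + 3*15*3 = 982
982 mod 165 = 157
Check: 157 mod 15 = 7 ✓, 157 mod 11 = 3 ✓

x ≡ 157 (mod 165)


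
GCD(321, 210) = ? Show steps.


321 = 1 * 210 + 111
210 = 1 * 111 + 99
111 = 1 * 99 + 12
99 = 8 * 12 + 3
12 = 4 * 3 + 0
GCD = 3


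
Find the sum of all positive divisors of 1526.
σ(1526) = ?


Divisors of 1526: 1, 2, 7, 14, 109, 218, 763, 1526
Sum = 1 + 2 + 7 + 14 + 109 + 218 + 763 + 1526 = 2640

σ(1526) = 2640


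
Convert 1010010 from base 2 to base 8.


1010010 (base 2) = 82 (decimal)
82 (decimal) = 122 (base 8)


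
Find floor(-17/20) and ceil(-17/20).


-17/20 = -0.8500
floor = -1
ceil = 0

floor = -1, ceil = 0


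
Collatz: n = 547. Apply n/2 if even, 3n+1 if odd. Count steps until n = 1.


547 → 1642 → 821 → 2464 → 1232 → 616 → 308 → 154 → 77 → 232 → 116 → 58 → 29 → 88 → 44 → 22 → 11 → 34 → 17 → 52 → 26 → 13 → 40 → 20 → 10 → 5 → 16 → 8 → 4 → 2 → 1
Total steps = 30

30 steps


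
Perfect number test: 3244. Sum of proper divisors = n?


Proper divisors of 3244: 1, 2, 4, 811, 1622
Sum = 1 + 2 + 4 + 811 + 1622 = 2440

No, 3244 is not perfect (2440 ≠ 3244)


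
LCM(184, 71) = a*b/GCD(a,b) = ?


GCD(184, 71) = 1
LCM = 184*71/1 = 13064/1 = 13064

LCM = 13064


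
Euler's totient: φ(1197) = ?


1197 = 3^2 × 7 × 19
Prime factors: 3, 7, 19
φ(1197) = 1197 × (1-1/3) × (1-1/7) × (1-1/19)
= 1197 × 2/3 × 6/7 × 18/19 = 648

φ(1197) = 648


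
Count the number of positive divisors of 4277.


4277 = 7^1 × 13^1 × 47^1
d(4277) = (1+1) × (1+1) × (1+1) = 8

8 divisors


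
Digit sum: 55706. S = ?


5 + 5 + 7 + 0 + 6 = 23


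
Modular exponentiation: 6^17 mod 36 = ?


6^1 mod 36 = 6
6^2 mod 36 = 0
6^3 mod 36 = 0
6^4 mod 36 = 0
6^5 mod 36 = 0
6^6 mod 36 = 0
6^7 mod 36 = 0
6^8 mod 36 = 0
6^9 mod 36 = 0
6^10 mod 36 = 0
6^11 mod 36 = 0
6^12 mod 36 = 0
6^13 mod 36 = 0
6^14 mod 36 = 0
6^15 mod 36 = 0
6^16 mod 36 = 0
6^17 mod 36 = 0


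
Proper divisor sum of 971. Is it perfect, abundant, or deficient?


Proper divisors: 1
Sum = 1 = 1
1 < 971 → deficient

s(971) = 1 (deficient)


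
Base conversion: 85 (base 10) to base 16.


85 (base 10) = 85 (decimal)
85 (decimal) = 55 (base 16)


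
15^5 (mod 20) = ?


15^1 mod 20 = 15
15^2 mod 20 = 5
15^3 mod 20 = 15
15^4 mod 20 = 5
15^5 mod 20 = 15


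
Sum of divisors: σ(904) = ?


Divisors of 904: 1, 2, 4, 8, 113, 226, 452, 904
Sum = 1 + 2 + 4 + 8 + 113 + 226 + 452 + 904 = 1710

σ(904) = 1710


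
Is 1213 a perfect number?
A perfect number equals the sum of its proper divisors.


Proper divisors of 1213: 1
Sum = 1 = 1

No, 1213 is not perfect (1 ≠ 1213)


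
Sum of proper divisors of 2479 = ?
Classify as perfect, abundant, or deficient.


Proper divisors: 1, 37, 67
Sum = 1 + 37 + 67 = 105
105 < 2479 → deficient

s(2479) = 105 (deficient)


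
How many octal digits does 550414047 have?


550414047 in base 8 = 4063523337
Number of digits = 10

10 digits (base 8)


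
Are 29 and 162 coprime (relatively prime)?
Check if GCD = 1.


Euclidean algorithm:
162 = 5 * 29 + 17
29 = 1 * 17 + 12
17 = 1 * 12 + 5
12 = 2 * 5 + 2
5 = 2 * 2 + 1
2 = 2 * 1 + 0
GCD(29, 162) = 1

Yes, coprime (GCD = 1)


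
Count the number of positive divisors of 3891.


3891 = 3^1 × 1297^1
d(3891) = (1+1) × (1+1) = 4

4 divisors


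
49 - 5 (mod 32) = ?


49 - 5 = 44
44 mod 32 = 12


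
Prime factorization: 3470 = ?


3470 / 2 = 1735
1735 / 5 = 347
347 / 347 = 1
3470 = 2 × 5 × 347


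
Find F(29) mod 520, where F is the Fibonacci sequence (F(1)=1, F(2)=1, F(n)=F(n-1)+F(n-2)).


F(k) mod 520 for k=1..29:
1, 1, 2, 3, 5, 8, 13, 21, 34, 55, 89, 144, 233, 377, 90, 467, 37, 504, 21, 5, 26, 31, 57, 88, 145, 233, 378, 91, 469
F(29) mod 520 = 469


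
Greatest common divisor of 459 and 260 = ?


459 = 1 * 260 + 199
260 = 1 * 199 + 61
199 = 3 * 61 + 16
61 = 3 * 16 + 13
16 = 1 * 13 + 3
13 = 4 * 3 + 1
3 = 3 * 1 + 0
GCD = 1


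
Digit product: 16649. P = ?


1 × 6 × 6 × 4 × 9 = 1296


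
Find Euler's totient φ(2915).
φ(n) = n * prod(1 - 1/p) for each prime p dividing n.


2915 = 5 × 11 × 53
Prime factors: 5, 11, 53
φ(2915) = 2915 × (1-1/5) × (1-1/11) × (1-1/53)
= 2915 × 4/5 × 10/11 × 52/53 = 2080

φ(2915) = 2080


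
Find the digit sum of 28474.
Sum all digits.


2 + 8 + 4 + 7 + 4 = 25


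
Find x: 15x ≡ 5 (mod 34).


GCD(15, 34) = 1, unique solution
a^(-1) mod 34 = 25
x = 25 * 5 mod 34 = 23

x ≡ 23 (mod 34)


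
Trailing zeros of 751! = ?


floor(751/5) = 150
floor(751/25) = 30
floor(751/125) = 6
floor(751/625) = 1
Total = 187

187 trailing zeros


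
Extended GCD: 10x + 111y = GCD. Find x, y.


Tabular extended Euclidean (each row: r = 10*s + 111*t):
r=10, s=1, t=0
r=111, s=0, t=1
q=0: r=10, s=1, t=0   [10*(1) + 111*(0) = 10]
q=11: r=1, s=-11, t=1   [10*(-11) + 111*(1) = 1]
q=10: r=0, s=111, t=-10   [10*(111) + 111*(-10) = 0]
GCD = 1; from the row with r=1: x=-11, y=1
Check: 10*(-11) + 111*(1) = -110 + 111 = 1

GCD = 1, x = -11, y = 1


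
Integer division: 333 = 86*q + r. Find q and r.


333 = 86 * 3 + 75
Check: 258 + 75 = 333

q = 3, r = 75


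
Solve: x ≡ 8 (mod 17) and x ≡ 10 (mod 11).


M = 17*11 = 187
M1 = M/17 = 11, M2 = M/11 = 17
M1^(-1) mod 17 = 14, M2^(-1) mod 11 = 2
x = 8*11*14 + 10*17*2 = 1572
1572 mod 187 = 76
Check: 76 mod 17 = 8 ✓, 76 mod 11 = 10 ✓

x ≡ 76 (mod 187)


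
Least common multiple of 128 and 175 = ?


GCD(128, 175) = 1
LCM = 128*175/1 = 22400/1 = 22400

LCM = 22400


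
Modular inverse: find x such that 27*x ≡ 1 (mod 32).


Use the extended Euclidean algorithm on (32, 27); each row r = 32*s + 27*t:
r=32, s=1, t=0
r=27, s=0, t=1
q=1: r=5, s=1, t=-1   [32*(1) + 27*(-1) = 5]
q=5: r=2, s=-5, t=6   [32*(-5) + 27*(6) = 2]
q=2: r=1, s=11, t=-13   [32*(11) + 27*(-13) = 1]
q=2: r=0, s=-27, t=32   [32*(-27) + 27*(32) = 0]
GCD = 1 with t = -13, so 27*(-13) ≡ 1 (mod 32)
Inverse = -13 mod 32 = 19
Check: 27 * 19 = 513 ≡ 1 (mod 32)

27^(-1) ≡ 19 (mod 32)


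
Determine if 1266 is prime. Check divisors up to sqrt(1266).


1266 / 2 = 633 (exact division)
1266 is NOT prime.

No, 1266 is not prime


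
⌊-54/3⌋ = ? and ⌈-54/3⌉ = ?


-54/3 = -18.0000
floor = -18
ceil = -18

floor = -18, ceil = -18


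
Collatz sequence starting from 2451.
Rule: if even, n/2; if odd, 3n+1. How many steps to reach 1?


2451 → 7354 → 3677 → 11032 → 5516 → 2758 → 1379 → 4138 → 2069 → 6208 → 3104 → 1552 → 776 → 388 → 194 → 97 → 292 → 146 → 73 → 220 → 110 → 55 → 166 → 83 → 250 → 125 → 376 → 188 → 94 → 47 → 142 → 71 → 214 → 107 → 322 → 161 → 484 → 242 → 121 → 364 → 182 → 91 → 274 → 137 → 412 → 206 → 103 → 310 → 155 → 466 → 233 → 700 → 350 → 175 → 526 → 263 → 790 → 395 → 1186 → 593 → 1780 → 890 → 445 → 1336 → 668 → 334 → 167 → 502 → 251 → 754 → 377 → 1132 → 566 → 283 → 850 → 425 → 1276 → 638 → 319 → 958 → 479 → 1438 → 719 → 2158 → 1079 → 3238 → 1619 → 4858 → 2429 → 7288 → 3644 → 1822 → 911 → 2734 → 1367 → 4102 → 2051 → 6154 → 3077 → 9232 → 4616 → 2308 → 1154 → 577 → 1732 → 866 → 433 → 1300 → 650 → 325 → 976 → 488 → 244 → 122 → 61 → 184 → 92 → 46 → 23 → 70 → 35 → 106 → 53 → 160 → 80 → 40 → 20 → 10 → 5 → 16 → 8 → 4 → 2 → 1
Total steps = 133

133 steps
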